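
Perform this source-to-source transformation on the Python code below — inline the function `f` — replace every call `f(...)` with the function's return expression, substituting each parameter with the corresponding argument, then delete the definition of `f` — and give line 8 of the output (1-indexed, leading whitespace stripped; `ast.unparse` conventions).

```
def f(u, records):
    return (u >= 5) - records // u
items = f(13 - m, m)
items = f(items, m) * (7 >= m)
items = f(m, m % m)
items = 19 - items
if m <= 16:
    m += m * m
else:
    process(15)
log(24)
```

Transformed code:
items = (13 - m >= 5) - m // (13 - m)
items = ((items >= 5) - m // items) * (7 >= m)
items = (m >= 5) - m % m // m
items = 19 - items
if m <= 16:
    m += m * m
else:
    process(15)
log(24)

process(15)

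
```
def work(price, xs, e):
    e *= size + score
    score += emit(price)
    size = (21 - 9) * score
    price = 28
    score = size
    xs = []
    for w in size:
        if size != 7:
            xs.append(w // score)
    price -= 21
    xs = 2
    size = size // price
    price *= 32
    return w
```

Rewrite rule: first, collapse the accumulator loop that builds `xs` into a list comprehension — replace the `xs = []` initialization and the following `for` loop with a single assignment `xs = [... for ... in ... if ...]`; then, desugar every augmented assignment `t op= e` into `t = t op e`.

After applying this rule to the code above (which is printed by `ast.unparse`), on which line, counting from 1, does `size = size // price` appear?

Transformed code:
def work(price, xs, e):
    e = e * (size + score)
    score = score + emit(price)
    size = (21 - 9) * score
    price = 28
    score = size
    xs = [w // score for w in size if size != 7]
    price = price - 21
    xs = 2
    size = size // price
    price = price * 32
    return w

10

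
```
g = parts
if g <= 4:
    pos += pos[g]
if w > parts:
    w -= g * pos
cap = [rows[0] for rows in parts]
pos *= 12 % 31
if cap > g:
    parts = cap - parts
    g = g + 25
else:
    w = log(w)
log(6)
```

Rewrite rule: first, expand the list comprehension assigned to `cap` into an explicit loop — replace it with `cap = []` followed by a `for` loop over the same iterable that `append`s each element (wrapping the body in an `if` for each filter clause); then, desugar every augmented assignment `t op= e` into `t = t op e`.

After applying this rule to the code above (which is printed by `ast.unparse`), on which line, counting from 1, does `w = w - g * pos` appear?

5

Transformed code:
g = parts
if g <= 4:
    pos = pos + pos[g]
if w > parts:
    w = w - g * pos
cap = []
for rows in parts:
    cap.append(rows[0])
pos = pos * (12 % 31)
if cap > g:
    parts = cap - parts
    g = g + 25
else:
    w = log(w)
log(6)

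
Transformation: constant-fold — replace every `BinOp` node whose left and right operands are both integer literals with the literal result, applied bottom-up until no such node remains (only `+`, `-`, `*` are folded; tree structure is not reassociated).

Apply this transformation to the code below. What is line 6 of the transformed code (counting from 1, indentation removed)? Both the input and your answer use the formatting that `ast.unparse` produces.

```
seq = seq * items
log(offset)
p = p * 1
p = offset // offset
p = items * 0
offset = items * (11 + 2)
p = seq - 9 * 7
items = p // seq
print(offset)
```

offset = items * 13

Transformed code:
seq = seq * items
log(offset)
p = p * 1
p = offset // offset
p = items * 0
offset = items * 13
p = seq - 63
items = p // seq
print(offset)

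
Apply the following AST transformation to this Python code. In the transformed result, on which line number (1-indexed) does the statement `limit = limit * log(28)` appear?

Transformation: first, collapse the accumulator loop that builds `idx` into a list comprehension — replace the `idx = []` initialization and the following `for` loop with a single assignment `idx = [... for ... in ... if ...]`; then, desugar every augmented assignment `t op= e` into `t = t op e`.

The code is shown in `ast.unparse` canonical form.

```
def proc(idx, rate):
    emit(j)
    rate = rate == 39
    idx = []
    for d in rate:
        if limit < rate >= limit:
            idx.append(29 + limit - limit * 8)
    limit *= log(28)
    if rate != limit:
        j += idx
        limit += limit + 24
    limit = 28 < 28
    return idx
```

5

Transformed code:
def proc(idx, rate):
    emit(j)
    rate = rate == 39
    idx = [29 + limit - limit * 8 for d in rate if limit < rate >= limit]
    limit = limit * log(28)
    if rate != limit:
        j = j + idx
        limit = limit + (limit + 24)
    limit = 28 < 28
    return idx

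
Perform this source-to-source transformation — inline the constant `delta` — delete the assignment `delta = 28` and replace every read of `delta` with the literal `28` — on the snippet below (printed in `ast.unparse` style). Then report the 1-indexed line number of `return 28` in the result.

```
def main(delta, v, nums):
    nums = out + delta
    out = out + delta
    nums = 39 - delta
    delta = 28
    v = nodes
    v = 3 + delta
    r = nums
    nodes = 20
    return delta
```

9

Transformed code:
def main(delta, v, nums):
    nums = out + 28
    out = out + 28
    nums = 39 - 28
    v = nodes
    v = 3 + 28
    r = nums
    nodes = 20
    return 28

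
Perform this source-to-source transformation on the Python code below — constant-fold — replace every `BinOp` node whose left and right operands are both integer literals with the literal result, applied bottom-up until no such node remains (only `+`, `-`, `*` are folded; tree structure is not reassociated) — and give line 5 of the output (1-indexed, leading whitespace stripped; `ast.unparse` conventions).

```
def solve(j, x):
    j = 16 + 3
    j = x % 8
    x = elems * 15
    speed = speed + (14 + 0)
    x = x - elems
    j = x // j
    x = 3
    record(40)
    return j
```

Transformed code:
def solve(j, x):
    j = 19
    j = x % 8
    x = elems * 15
    speed = speed + 14
    x = x - elems
    j = x // j
    x = 3
    record(40)
    return j

speed = speed + 14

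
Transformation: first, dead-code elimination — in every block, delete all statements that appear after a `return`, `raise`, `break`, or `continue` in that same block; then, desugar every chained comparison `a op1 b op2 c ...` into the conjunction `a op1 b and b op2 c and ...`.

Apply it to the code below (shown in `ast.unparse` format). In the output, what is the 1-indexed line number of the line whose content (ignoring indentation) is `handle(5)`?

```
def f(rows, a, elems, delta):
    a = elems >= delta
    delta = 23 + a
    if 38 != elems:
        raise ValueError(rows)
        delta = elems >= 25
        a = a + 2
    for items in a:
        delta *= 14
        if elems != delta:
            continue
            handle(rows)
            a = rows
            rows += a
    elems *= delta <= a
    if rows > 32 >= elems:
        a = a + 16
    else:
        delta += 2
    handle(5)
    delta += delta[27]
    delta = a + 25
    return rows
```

Transformed code:
def f(rows, a, elems, delta):
    a = elems >= delta
    delta = 23 + a
    if 38 != elems:
        raise ValueError(rows)
    for items in a:
        delta *= 14
        if elems != delta:
            continue
    elems *= delta <= a
    if rows > 32 and 32 >= elems:
        a = a + 16
    else:
        delta += 2
    handle(5)
    delta += delta[27]
    delta = a + 25
    return rows

15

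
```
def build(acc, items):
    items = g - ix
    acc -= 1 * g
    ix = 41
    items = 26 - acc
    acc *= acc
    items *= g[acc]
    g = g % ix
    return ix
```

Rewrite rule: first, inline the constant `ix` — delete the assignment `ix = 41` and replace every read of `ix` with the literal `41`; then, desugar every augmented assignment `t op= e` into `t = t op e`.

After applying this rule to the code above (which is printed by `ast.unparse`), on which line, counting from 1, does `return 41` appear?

8

Transformed code:
def build(acc, items):
    items = g - 41
    acc = acc - 1 * g
    items = 26 - acc
    acc = acc * acc
    items = items * g[acc]
    g = g % 41
    return 41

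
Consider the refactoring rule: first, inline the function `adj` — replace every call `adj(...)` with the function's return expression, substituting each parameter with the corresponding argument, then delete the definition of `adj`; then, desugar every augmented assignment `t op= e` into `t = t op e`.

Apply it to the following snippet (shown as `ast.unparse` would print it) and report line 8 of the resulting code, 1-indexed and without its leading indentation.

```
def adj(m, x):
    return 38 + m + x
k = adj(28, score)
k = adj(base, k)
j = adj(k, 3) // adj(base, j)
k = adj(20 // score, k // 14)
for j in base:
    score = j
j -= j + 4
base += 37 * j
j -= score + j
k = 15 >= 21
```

Transformed code:
k = 38 + 28 + score
k = 38 + base + k
j = (38 + k + 3) // (38 + base + j)
k = 38 + 20 // score + k // 14
for j in base:
    score = j
j = j - (j + 4)
base = base + 37 * j
j = j - (score + j)
k = 15 >= 21

base = base + 37 * j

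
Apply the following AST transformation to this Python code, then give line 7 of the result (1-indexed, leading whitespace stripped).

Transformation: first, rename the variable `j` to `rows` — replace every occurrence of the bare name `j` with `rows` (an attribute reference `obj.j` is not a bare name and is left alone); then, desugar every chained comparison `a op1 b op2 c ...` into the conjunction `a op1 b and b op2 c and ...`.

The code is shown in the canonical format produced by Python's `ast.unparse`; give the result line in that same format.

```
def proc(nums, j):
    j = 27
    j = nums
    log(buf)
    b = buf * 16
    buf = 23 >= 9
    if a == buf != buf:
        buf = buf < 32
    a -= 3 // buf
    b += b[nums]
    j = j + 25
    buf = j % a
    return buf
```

Transformed code:
def proc(nums, rows):
    rows = 27
    rows = nums
    log(buf)
    b = buf * 16
    buf = 23 >= 9
    if a == buf and buf != buf:
        buf = buf < 32
    a -= 3 // buf
    b += b[nums]
    rows = rows + 25
    buf = rows % a
    return buf

if a == buf and buf != buf:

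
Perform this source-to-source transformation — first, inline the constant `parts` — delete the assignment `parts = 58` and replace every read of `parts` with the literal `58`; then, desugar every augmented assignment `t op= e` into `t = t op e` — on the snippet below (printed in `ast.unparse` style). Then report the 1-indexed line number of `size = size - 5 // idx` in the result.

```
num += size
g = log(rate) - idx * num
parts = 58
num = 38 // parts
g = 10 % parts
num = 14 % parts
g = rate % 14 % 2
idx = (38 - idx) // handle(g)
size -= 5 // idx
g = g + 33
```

Transformed code:
num = num + size
g = log(rate) - idx * num
num = 38 // 58
g = 10 % 58
num = 14 % 58
g = rate % 14 % 2
idx = (38 - idx) // handle(g)
size = size - 5 // idx
g = g + 33

8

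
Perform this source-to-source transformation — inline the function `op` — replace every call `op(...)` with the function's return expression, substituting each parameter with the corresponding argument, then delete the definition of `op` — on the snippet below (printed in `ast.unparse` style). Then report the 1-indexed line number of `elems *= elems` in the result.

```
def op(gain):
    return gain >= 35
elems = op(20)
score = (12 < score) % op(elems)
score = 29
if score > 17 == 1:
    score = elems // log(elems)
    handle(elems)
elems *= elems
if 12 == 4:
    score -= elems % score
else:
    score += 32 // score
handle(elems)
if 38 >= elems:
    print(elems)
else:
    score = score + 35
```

Transformed code:
elems = 20 >= 35
score = (12 < score) % (elems >= 35)
score = 29
if score > 17 == 1:
    score = elems // log(elems)
    handle(elems)
elems *= elems
if 12 == 4:
    score -= elems % score
else:
    score += 32 // score
handle(elems)
if 38 >= elems:
    print(elems)
else:
    score = score + 35

7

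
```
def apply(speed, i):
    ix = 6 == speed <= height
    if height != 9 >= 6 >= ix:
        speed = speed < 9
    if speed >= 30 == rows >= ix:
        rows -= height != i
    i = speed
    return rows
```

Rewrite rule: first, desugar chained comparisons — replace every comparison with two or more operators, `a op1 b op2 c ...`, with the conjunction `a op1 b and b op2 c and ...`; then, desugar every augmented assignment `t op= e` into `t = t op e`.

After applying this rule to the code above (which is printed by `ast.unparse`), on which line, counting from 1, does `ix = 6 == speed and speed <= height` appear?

Transformed code:
def apply(speed, i):
    ix = 6 == speed and speed <= height
    if height != 9 and 9 >= 6 and (6 >= ix):
        speed = speed < 9
    if speed >= 30 and 30 == rows and (rows >= ix):
        rows = rows - (height != i)
    i = speed
    return rows

2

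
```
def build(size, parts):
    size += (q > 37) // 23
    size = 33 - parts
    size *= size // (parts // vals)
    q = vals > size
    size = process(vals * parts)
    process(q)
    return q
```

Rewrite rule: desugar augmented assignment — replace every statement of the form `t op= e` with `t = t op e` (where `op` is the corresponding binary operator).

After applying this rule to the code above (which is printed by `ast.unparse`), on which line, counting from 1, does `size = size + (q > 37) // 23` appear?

2

Transformed code:
def build(size, parts):
    size = size + (q > 37) // 23
    size = 33 - parts
    size = size * (size // (parts // vals))
    q = vals > size
    size = process(vals * parts)
    process(q)
    return q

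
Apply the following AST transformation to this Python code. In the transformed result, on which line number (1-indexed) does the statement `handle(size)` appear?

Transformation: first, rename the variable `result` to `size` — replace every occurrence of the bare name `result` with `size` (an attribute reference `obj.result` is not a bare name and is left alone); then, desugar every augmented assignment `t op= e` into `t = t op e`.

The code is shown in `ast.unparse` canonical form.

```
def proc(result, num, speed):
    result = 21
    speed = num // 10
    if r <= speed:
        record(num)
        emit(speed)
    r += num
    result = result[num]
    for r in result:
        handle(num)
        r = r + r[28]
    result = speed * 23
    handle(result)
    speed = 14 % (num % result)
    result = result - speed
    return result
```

13

Transformed code:
def proc(size, num, speed):
    size = 21
    speed = num // 10
    if r <= speed:
        record(num)
        emit(speed)
    r = r + num
    size = size[num]
    for r in size:
        handle(num)
        r = r + r[28]
    size = speed * 23
    handle(size)
    speed = 14 % (num % size)
    size = size - speed
    return size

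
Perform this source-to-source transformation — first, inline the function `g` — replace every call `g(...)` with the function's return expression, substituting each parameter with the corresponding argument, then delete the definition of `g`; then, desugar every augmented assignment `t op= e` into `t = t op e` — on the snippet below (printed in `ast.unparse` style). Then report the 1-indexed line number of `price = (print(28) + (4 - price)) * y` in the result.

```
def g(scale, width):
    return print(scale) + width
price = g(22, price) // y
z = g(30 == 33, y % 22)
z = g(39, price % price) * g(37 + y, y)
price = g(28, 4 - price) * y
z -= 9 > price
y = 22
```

4

Transformed code:
price = (print(22) + price) // y
z = print(30 == 33) + y % 22
z = (print(39) + price % price) * (print(37 + y) + y)
price = (print(28) + (4 - price)) * y
z = z - (9 > price)
y = 22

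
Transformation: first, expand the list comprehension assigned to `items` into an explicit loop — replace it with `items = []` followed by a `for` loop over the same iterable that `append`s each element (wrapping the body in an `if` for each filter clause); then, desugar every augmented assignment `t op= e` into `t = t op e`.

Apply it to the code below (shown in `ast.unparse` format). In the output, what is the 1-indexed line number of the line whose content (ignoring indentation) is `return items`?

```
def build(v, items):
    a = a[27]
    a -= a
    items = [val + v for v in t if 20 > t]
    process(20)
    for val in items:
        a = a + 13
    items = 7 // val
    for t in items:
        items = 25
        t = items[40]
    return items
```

Transformed code:
def build(v, items):
    a = a[27]
    a = a - a
    items = []
    for v in t:
        if 20 > t:
            items.append(val + v)
    process(20)
    for val in items:
        a = a + 13
    items = 7 // val
    for t in items:
        items = 25
        t = items[40]
    return items

15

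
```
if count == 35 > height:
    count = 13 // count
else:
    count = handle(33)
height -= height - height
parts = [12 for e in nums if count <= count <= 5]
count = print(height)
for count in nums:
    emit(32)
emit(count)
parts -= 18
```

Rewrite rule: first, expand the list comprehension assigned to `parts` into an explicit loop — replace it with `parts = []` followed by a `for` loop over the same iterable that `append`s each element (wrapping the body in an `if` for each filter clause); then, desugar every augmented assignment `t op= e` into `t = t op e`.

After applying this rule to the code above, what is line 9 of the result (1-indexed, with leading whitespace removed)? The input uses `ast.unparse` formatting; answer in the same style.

Transformed code:
if count == 35 > height:
    count = 13 // count
else:
    count = handle(33)
height = height - (height - height)
parts = []
for e in nums:
    if count <= count <= 5:
        parts.append(12)
count = print(height)
for count in nums:
    emit(32)
emit(count)
parts = parts - 18

parts.append(12)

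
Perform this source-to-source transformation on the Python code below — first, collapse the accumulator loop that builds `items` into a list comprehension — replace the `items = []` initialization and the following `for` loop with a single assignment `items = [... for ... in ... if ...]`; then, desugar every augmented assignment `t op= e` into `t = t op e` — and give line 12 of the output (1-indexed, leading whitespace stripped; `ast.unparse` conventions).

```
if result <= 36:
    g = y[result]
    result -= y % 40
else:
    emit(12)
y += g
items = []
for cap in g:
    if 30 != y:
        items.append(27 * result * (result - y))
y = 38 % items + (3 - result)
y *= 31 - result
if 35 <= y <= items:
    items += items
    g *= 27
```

g = g * 27

Transformed code:
if result <= 36:
    g = y[result]
    result = result - y % 40
else:
    emit(12)
y = y + g
items = [27 * result * (result - y) for cap in g if 30 != y]
y = 38 % items + (3 - result)
y = y * (31 - result)
if 35 <= y <= items:
    items = items + items
    g = g * 27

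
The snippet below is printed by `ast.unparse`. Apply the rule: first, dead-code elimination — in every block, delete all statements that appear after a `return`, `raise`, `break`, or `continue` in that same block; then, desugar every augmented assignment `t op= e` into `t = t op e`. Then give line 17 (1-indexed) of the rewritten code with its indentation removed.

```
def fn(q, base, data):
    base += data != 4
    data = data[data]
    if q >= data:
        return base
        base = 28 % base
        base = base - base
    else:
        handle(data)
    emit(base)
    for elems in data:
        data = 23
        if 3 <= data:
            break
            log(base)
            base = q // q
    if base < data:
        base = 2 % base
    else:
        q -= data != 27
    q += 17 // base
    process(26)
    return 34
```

q = q + 17 // base

Transformed code:
def fn(q, base, data):
    base = base + (data != 4)
    data = data[data]
    if q >= data:
        return base
    else:
        handle(data)
    emit(base)
    for elems in data:
        data = 23
        if 3 <= data:
            break
    if base < data:
        base = 2 % base
    else:
        q = q - (data != 27)
    q = q + 17 // base
    process(26)
    return 34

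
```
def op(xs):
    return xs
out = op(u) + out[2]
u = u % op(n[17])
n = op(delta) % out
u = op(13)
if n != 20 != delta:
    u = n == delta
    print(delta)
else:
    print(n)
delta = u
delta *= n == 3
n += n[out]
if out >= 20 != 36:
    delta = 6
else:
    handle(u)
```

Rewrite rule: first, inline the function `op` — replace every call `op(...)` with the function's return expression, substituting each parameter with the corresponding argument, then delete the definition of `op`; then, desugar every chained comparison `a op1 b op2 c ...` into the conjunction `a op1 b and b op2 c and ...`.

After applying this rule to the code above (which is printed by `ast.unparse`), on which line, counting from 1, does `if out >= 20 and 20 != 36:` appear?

Transformed code:
out = u + out[2]
u = u % n[17]
n = delta % out
u = 13
if n != 20 and 20 != delta:
    u = n == delta
    print(delta)
else:
    print(n)
delta = u
delta *= n == 3
n += n[out]
if out >= 20 and 20 != 36:
    delta = 6
else:
    handle(u)

13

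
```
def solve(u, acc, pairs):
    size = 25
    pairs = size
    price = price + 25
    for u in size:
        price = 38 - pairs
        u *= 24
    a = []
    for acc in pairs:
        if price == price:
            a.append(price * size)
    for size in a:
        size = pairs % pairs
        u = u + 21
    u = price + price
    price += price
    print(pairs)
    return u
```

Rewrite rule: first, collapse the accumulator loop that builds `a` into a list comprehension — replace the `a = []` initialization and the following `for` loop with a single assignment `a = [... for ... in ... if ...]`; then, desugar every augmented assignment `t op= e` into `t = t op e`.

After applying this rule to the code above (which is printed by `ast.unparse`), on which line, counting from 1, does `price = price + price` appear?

13

Transformed code:
def solve(u, acc, pairs):
    size = 25
    pairs = size
    price = price + 25
    for u in size:
        price = 38 - pairs
        u = u * 24
    a = [price * size for acc in pairs if price == price]
    for size in a:
        size = pairs % pairs
        u = u + 21
    u = price + price
    price = price + price
    print(pairs)
    return u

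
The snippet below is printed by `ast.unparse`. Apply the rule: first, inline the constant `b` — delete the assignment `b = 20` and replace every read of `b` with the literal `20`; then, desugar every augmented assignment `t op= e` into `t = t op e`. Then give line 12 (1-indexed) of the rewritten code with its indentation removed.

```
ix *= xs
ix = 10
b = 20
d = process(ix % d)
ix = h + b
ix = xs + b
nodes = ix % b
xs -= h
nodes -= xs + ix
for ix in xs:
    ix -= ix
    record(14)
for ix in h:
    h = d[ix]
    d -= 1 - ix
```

Transformed code:
ix = ix * xs
ix = 10
d = process(ix % d)
ix = h + 20
ix = xs + 20
nodes = ix % 20
xs = xs - h
nodes = nodes - (xs + ix)
for ix in xs:
    ix = ix - ix
    record(14)
for ix in h:
    h = d[ix]
    d = d - (1 - ix)

for ix in h:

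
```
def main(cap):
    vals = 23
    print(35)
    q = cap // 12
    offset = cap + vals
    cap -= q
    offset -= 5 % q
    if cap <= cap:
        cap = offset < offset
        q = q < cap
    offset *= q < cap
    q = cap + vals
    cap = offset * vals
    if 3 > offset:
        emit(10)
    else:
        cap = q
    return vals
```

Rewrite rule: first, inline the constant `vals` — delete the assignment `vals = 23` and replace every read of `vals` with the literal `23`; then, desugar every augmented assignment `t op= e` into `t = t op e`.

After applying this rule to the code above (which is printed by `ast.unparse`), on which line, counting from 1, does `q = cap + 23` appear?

Transformed code:
def main(cap):
    print(35)
    q = cap // 12
    offset = cap + 23
    cap = cap - q
    offset = offset - 5 % q
    if cap <= cap:
        cap = offset < offset
        q = q < cap
    offset = offset * (q < cap)
    q = cap + 23
    cap = offset * 23
    if 3 > offset:
        emit(10)
    else:
        cap = q
    return 23

11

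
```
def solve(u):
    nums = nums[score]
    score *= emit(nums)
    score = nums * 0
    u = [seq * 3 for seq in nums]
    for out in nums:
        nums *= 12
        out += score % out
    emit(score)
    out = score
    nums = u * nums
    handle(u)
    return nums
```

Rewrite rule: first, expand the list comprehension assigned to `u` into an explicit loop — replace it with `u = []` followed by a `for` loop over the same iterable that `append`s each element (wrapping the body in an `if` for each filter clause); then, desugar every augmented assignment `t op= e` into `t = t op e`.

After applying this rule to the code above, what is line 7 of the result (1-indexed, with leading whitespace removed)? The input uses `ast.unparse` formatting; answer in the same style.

Transformed code:
def solve(u):
    nums = nums[score]
    score = score * emit(nums)
    score = nums * 0
    u = []
    for seq in nums:
        u.append(seq * 3)
    for out in nums:
        nums = nums * 12
        out = out + score % out
    emit(score)
    out = score
    nums = u * nums
    handle(u)
    return nums

u.append(seq * 3)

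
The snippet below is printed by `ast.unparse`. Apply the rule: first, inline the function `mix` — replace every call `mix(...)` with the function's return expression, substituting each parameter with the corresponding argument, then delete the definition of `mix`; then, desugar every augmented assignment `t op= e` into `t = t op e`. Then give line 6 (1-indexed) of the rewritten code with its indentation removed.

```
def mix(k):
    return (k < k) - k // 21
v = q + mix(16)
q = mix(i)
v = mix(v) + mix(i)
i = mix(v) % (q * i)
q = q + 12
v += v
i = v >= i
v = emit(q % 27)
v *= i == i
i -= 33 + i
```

Transformed code:
v = q + ((16 < 16) - 16 // 21)
q = (i < i) - i // 21
v = (v < v) - v // 21 + ((i < i) - i // 21)
i = ((v < v) - v // 21) % (q * i)
q = q + 12
v = v + v
i = v >= i
v = emit(q % 27)
v = v * (i == i)
i = i - (33 + i)

v = v + v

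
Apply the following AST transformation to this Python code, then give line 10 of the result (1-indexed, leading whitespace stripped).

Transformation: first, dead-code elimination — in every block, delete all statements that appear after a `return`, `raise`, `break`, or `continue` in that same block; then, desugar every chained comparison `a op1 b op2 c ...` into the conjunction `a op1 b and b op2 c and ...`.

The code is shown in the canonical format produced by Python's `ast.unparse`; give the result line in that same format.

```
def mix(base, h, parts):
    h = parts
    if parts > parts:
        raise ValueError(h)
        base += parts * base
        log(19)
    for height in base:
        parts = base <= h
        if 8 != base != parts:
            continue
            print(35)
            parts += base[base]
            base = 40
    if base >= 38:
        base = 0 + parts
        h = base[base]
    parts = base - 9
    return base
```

Transformed code:
def mix(base, h, parts):
    h = parts
    if parts > parts:
        raise ValueError(h)
    for height in base:
        parts = base <= h
        if 8 != base and base != parts:
            continue
    if base >= 38:
        base = 0 + parts
        h = base[base]
    parts = base - 9
    return base

base = 0 + parts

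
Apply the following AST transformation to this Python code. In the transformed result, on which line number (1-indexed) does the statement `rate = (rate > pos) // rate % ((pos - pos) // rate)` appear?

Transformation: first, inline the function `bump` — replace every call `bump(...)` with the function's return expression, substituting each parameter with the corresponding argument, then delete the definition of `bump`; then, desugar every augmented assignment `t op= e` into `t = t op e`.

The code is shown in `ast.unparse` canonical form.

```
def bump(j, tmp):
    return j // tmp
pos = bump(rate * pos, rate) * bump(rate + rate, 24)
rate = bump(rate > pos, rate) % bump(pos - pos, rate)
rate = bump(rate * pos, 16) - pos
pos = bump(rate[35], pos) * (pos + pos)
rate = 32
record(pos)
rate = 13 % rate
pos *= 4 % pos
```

Transformed code:
pos = rate * pos // rate * ((rate + rate) // 24)
rate = (rate > pos) // rate % ((pos - pos) // rate)
rate = rate * pos // 16 - pos
pos = rate[35] // pos * (pos + pos)
rate = 32
record(pos)
rate = 13 % rate
pos = pos * (4 % pos)

2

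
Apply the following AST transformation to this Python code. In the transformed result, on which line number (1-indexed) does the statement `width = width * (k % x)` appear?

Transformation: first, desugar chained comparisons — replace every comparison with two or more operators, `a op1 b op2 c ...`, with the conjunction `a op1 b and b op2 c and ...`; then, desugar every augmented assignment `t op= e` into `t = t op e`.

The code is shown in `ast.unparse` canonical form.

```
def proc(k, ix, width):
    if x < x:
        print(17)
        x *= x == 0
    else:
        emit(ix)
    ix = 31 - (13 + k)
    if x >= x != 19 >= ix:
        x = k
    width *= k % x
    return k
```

10

Transformed code:
def proc(k, ix, width):
    if x < x:
        print(17)
        x = x * (x == 0)
    else:
        emit(ix)
    ix = 31 - (13 + k)
    if x >= x and x != 19 and (19 >= ix):
        x = k
    width = width * (k % x)
    return k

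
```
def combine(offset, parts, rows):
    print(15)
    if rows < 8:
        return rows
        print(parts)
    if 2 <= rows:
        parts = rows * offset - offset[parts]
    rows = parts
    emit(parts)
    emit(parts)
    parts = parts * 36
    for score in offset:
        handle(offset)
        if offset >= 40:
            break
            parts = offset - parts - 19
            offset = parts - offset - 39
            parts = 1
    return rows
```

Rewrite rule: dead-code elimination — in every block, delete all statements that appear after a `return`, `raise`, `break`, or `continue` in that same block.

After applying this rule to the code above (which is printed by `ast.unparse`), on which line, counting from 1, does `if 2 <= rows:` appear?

Transformed code:
def combine(offset, parts, rows):
    print(15)
    if rows < 8:
        return rows
    if 2 <= rows:
        parts = rows * offset - offset[parts]
    rows = parts
    emit(parts)
    emit(parts)
    parts = parts * 36
    for score in offset:
        handle(offset)
        if offset >= 40:
            break
    return rows

5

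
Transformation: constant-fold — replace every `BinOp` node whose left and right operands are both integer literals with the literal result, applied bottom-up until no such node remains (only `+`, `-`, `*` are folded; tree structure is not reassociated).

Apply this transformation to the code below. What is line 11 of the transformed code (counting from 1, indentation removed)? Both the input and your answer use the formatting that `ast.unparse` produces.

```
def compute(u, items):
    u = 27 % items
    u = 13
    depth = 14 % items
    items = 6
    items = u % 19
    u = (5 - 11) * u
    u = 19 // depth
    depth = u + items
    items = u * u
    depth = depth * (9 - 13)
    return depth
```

depth = depth * -4

Transformed code:
def compute(u, items):
    u = 27 % items
    u = 13
    depth = 14 % items
    items = 6
    items = u % 19
    u = -6 * u
    u = 19 // depth
    depth = u + items
    items = u * u
    depth = depth * -4
    return depth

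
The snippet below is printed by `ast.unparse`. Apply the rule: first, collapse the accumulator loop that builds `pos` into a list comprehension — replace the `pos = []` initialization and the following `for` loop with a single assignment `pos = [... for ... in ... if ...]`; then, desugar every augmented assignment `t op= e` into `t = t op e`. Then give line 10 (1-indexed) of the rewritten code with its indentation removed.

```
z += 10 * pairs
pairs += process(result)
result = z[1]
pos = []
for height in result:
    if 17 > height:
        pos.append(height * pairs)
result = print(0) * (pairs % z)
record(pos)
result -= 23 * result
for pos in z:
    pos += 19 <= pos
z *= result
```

Transformed code:
z = z + 10 * pairs
pairs = pairs + process(result)
result = z[1]
pos = [height * pairs for height in result if 17 > height]
result = print(0) * (pairs % z)
record(pos)
result = result - 23 * result
for pos in z:
    pos = pos + (19 <= pos)
z = z * result

z = z * result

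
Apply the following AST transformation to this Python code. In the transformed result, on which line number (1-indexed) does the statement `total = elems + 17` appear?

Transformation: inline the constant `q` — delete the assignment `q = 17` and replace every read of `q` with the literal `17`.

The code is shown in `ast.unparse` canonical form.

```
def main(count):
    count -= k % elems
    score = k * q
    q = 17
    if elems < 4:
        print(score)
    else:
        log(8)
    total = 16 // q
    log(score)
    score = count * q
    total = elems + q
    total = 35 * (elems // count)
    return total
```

Transformed code:
def main(count):
    count -= k % elems
    score = k * 17
    if elems < 4:
        print(score)
    else:
        log(8)
    total = 16 // 17
    log(score)
    score = count * 17
    total = elems + 17
    total = 35 * (elems // count)
    return total

11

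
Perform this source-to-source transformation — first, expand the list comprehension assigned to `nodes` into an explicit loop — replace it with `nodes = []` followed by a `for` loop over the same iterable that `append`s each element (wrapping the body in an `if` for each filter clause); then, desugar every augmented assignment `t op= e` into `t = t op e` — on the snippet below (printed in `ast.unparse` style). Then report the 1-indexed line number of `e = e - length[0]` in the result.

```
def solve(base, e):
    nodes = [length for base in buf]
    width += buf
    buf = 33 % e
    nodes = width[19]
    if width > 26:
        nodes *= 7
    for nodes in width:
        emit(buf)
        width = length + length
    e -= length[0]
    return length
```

Transformed code:
def solve(base, e):
    nodes = []
    for base in buf:
        nodes.append(length)
    width = width + buf
    buf = 33 % e
    nodes = width[19]
    if width > 26:
        nodes = nodes * 7
    for nodes in width:
        emit(buf)
        width = length + length
    e = e - length[0]
    return length

13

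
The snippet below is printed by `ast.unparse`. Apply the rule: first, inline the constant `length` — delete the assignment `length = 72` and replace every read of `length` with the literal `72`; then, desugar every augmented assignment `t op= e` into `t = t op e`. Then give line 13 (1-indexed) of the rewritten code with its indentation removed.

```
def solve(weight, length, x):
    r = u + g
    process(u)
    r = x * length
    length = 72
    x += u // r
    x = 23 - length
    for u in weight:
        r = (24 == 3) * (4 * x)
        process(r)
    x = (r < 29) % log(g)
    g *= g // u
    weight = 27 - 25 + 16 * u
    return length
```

Transformed code:
def solve(weight, length, x):
    r = u + g
    process(u)
    r = x * 72
    x = x + u // r
    x = 23 - 72
    for u in weight:
        r = (24 == 3) * (4 * x)
        process(r)
    x = (r < 29) % log(g)
    g = g * (g // u)
    weight = 27 - 25 + 16 * u
    return 72

return 72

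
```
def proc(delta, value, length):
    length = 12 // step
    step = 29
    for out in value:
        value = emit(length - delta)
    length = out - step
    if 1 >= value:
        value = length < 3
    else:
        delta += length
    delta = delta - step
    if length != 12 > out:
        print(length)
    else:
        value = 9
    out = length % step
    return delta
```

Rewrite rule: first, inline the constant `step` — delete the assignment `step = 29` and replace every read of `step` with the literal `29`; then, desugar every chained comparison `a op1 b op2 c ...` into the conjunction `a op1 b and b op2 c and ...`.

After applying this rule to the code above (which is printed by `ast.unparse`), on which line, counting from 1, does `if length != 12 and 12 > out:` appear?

Transformed code:
def proc(delta, value, length):
    length = 12 // 29
    for out in value:
        value = emit(length - delta)
    length = out - 29
    if 1 >= value:
        value = length < 3
    else:
        delta += length
    delta = delta - 29
    if length != 12 and 12 > out:
        print(length)
    else:
        value = 9
    out = length % 29
    return delta

11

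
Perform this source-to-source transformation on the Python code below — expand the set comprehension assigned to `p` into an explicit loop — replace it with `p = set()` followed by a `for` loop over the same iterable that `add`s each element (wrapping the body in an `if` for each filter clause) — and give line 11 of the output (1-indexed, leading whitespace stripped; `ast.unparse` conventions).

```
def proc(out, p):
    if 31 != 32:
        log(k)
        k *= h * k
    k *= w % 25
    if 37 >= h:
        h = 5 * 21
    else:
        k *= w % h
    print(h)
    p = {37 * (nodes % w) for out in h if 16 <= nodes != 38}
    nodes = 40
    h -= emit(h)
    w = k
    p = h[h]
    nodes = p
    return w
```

p = set()

Transformed code:
def proc(out, p):
    if 31 != 32:
        log(k)
        k *= h * k
    k *= w % 25
    if 37 >= h:
        h = 5 * 21
    else:
        k *= w % h
    print(h)
    p = set()
    for out in h:
        if 16 <= nodes != 38:
            p.add(37 * (nodes % w))
    nodes = 40
    h -= emit(h)
    w = k
    p = h[h]
    nodes = p
    return w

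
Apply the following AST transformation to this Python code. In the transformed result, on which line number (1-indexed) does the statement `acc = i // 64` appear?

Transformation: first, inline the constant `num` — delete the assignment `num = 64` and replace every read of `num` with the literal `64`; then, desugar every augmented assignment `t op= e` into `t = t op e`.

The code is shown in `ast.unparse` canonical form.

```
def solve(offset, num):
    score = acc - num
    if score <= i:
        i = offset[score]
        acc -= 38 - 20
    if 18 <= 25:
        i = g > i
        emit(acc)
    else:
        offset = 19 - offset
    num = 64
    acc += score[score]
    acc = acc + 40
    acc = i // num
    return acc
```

Transformed code:
def solve(offset, num):
    score = acc - 64
    if score <= i:
        i = offset[score]
        acc = acc - (38 - 20)
    if 18 <= 25:
        i = g > i
        emit(acc)
    else:
        offset = 19 - offset
    acc = acc + score[score]
    acc = acc + 40
    acc = i // 64
    return acc

13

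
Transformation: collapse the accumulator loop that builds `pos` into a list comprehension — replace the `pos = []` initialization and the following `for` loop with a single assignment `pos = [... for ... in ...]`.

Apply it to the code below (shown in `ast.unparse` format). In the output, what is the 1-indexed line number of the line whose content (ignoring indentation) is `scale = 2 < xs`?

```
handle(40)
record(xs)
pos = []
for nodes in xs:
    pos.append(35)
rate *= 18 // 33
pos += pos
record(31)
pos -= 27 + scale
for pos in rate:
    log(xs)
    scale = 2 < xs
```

10

Transformed code:
handle(40)
record(xs)
pos = [35 for nodes in xs]
rate *= 18 // 33
pos += pos
record(31)
pos -= 27 + scale
for pos in rate:
    log(xs)
    scale = 2 < xs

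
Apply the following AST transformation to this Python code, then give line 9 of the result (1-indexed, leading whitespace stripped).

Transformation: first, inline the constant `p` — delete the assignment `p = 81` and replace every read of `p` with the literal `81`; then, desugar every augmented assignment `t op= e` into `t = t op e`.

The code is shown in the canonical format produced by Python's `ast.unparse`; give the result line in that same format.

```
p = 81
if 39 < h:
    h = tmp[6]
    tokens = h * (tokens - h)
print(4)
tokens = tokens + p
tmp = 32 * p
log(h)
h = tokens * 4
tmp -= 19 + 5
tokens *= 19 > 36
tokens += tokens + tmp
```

Transformed code:
if 39 < h:
    h = tmp[6]
    tokens = h * (tokens - h)
print(4)
tokens = tokens + 81
tmp = 32 * 81
log(h)
h = tokens * 4
tmp = tmp - (19 + 5)
tokens = tokens * (19 > 36)
tokens = tokens + (tokens + tmp)

tmp = tmp - (19 + 5)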